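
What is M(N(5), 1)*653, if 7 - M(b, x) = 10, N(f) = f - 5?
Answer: -1959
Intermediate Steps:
N(f) = -5 + f
M(b, x) = -3 (M(b, x) = 7 - 1*10 = 7 - 10 = -3)
M(N(5), 1)*653 = -3*653 = -1959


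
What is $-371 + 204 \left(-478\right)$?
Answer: $-97883$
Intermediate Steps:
$-371 + 204 \left(-478\right) = -371 - 97512 = -97883$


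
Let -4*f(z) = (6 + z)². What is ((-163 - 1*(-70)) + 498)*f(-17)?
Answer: -49005/4 ≈ -12251.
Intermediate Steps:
f(z) = -(6 + z)²/4
((-163 - 1*(-70)) + 498)*f(-17) = ((-163 - 1*(-70)) + 498)*(-(6 - 17)²/4) = ((-163 + 70) + 498)*(-¼*(-11)²) = (-93 + 498)*(-¼*121) = 405*(-121/4) = -49005/4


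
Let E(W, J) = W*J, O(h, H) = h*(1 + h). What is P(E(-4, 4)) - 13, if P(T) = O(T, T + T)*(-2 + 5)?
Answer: 707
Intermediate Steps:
E(W, J) = J*W
P(T) = 3*T*(1 + T) (P(T) = (T*(1 + T))*(-2 + 5) = (T*(1 + T))*3 = 3*T*(1 + T))
P(E(-4, 4)) - 13 = 3*(4*(-4))*(1 + 4*(-4)) - 13 = 3*(-16)*(1 - 16) - 13 = 3*(-16)*(-15) - 13 = 720 - 13 = 707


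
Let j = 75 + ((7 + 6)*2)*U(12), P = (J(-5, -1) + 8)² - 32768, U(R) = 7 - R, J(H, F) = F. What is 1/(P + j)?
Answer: -1/32774 ≈ -3.0512e-5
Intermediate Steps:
P = -32719 (P = (-1 + 8)² - 32768 = 7² - 32768 = 49 - 32768 = -32719)
j = -55 (j = 75 + ((7 + 6)*2)*(7 - 1*12) = 75 + (13*2)*(7 - 12) = 75 + 26*(-5) = 75 - 130 = -55)
1/(P + j) = 1/(-32719 - 55) = 1/(-32774) = -1/32774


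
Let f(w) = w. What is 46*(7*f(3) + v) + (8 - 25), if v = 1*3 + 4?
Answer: 1271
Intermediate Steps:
v = 7 (v = 3 + 4 = 7)
46*(7*f(3) + v) + (8 - 25) = 46*(7*3 + 7) + (8 - 25) = 46*(21 + 7) - 17 = 46*28 - 17 = 1288 - 17 = 1271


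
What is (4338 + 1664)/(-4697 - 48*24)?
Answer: -6002/5849 ≈ -1.0262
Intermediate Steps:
(4338 + 1664)/(-4697 - 48*24) = 6002/(-4697 - 1152) = 6002/(-5849) = 6002*(-1/5849) = -6002/5849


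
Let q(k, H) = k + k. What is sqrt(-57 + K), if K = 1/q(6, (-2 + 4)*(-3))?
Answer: I*sqrt(2049)/6 ≈ 7.5443*I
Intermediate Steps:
q(k, H) = 2*k
K = 1/12 (K = 1/(2*6) = 1/12 ≈ 0.083333)
sqrt(-57 + K) = sqrt(-57 + 1/12) = sqrt(-683/12) = I*sqrt(2049)/6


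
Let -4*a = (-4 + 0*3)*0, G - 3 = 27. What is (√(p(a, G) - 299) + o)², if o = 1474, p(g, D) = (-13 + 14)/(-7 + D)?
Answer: 49964672/23 + 17688*I*√4393/23 ≈ 2.1724e+6 + 50972.0*I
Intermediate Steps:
G = 30 (G = 3 + 27 = 30)
a = 0 (a = -(-4 + 0*3)*0/4 = -(-4 + 0)*0/4 = -(-1)*0 = -¼*0 = 0)
p(g, D) = 1/(-7 + D)
(√(p(a, G) - 299) + o)² = (√(1/(-7 + 30) - 299) + 1474)² = (√(1/23 - 299) + 1474)² = (√(-6876/23) + 1474)² = (6*I*√4393/23 + 1474)² = (1474 + 6*I*√4393/23)²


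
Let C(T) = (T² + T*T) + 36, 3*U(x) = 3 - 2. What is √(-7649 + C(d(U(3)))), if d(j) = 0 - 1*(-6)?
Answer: I*√7541 ≈ 86.839*I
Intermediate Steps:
U(x) = ⅓ (U(x) = (3 - 2)/3 = (⅓)*1 = ⅓)
d(j) = 6 (d(j) = 0 + 6 = 6)
C(T) = 36 + 2*T² (C(T) = (T² + T²) + 36 = 2*T² + 36 = 36 + 2*T²)
√(-7649 + C(d(U(3)))) = √(-7649 + (36 + 2*6²)) = √(-7649 + (36 + 2*36)) = √(-7649 + (36 + 72)) = √(-7649 + 108) = √(-7541) = I*√7541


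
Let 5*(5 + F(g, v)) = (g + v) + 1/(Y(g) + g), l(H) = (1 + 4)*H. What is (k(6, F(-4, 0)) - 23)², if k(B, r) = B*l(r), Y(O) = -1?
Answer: 982081/25 ≈ 39283.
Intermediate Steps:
l(H) = 5*H
F(g, v) = -5 + g/5 + v/5 + 1/(5*(-1 + g)) (F(g, v) = -5 + ((g + v) + 1/(-1 + g))/5 = -5 + (g + v + 1/(-1 + g))/5 = -5 + (g/5 + v/5 + 1/(5*(-1 + g))) = -5 + g/5 + v/5 + 1/(5*(-1 + g)))
k(B, r) = 5*B*r (k(B, r) = B*(5*r) = 5*B*r)
(k(6, F(-4, 0)) - 23)² = (5*6*((26 + (-4)² - 1*0 - 26*(-4) - 4*0)/(5*(-1 - 4))) - 23)² = (5*6*((⅕)*(26 + 16 + 0 + 104 + 0)/(-5)) - 23)² = (5*6*((⅕)*(-⅕)*146) - 23)² = (5*6*(-146/25) - 23)² = (-876/5 - 23)² = (-991/5)² = 982081/25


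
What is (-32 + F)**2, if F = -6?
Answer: 1444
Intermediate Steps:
(-32 + F)**2 = (-32 - 6)**2 = (-38)**2 = 1444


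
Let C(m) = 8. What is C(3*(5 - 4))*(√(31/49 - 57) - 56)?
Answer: -448 + 8*I*√2762/7 ≈ -448.0 + 60.063*I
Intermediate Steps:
C(3*(5 - 4))*(√(31/49 - 57) - 56) = 8*(√(31/49 - 57) - 56) = 8*(√(-2762/49) - 56) = 8*(I*√2762/7 - 56) = 8*(-56 + I*√2762/7) = -448 + 8*I*√2762/7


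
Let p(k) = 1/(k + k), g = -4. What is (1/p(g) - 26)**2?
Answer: 1156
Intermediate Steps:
p(k) = 1/(2*k)
(1/p(g) - 26)**2 = (1/((1/2)/(-4)) - 26)**2 = (1/((1/2)*(-1/4)) - 26)**2 = (1/(-1/8) - 26)**2 = (-8 - 26)**2 = (-34)**2 = 1156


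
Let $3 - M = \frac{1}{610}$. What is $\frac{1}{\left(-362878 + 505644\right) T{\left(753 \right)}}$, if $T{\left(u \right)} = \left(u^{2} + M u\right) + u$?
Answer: $\frac{305}{24820729764831} \approx 1.2288 \cdot 10^{-11}$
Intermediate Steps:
$M = \frac{1829}{610}$ ($M = 3 - \frac{1}{610} = \frac{1829}{610} \approx 2.9984$)
$T{\left(u \right)} = u^{2} + \frac{2439 u}{610}$ ($T{\left(u \right)} = \left(u^{2} + \frac{1829 u}{610}\right) + u = u^{2} + \frac{2439 u}{610}$)
$\frac{1}{\left(-362878 + 505644\right) T{\left(753 \right)}} = \frac{1}{\left(-362878 + 505644\right) \frac{1}{610} \cdot 753 \left(2439 + 610 \cdot 753\right)} = \frac{1}{142766 \cdot \frac{1}{610} \cdot 753 \left(2439 + 459330\right)} = \frac{1}{142766 \cdot \frac{1}{610} \cdot 753 \cdot 461769} = \frac{1}{142766 \cdot \frac{347712057}{610}} = \frac{1}{142766} \cdot \frac{610}{347712057} = \frac{305}{24820729764831}$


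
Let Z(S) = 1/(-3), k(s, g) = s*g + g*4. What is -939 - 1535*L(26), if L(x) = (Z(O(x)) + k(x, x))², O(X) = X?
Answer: -8397872186/9 ≈ -9.3310e+8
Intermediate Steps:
k(s, g) = 4*g + g*s (k(s, g) = g*s + 4*g = 4*g + g*s)
Z(S) = -⅓
L(x) = (-⅓ + x*(4 + x))²
-939 - 1535*L(26) = -939 - 1535*(-1 + 3*26*(4 + 26))²/9 = -939 - 1535*(-1 + 3*26*30)²/9 = -939 - 1535*(-1 + 2340)²/9 = -939 - 1535*2339²/9 = -939 - 1535*5470921/9 = -939 - 8397863735/9 = -8397872186/9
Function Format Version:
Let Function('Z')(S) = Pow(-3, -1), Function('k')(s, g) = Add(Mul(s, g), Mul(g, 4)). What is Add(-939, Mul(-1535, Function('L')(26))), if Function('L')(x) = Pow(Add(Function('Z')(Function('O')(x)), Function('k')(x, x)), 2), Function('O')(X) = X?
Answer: Rational(-8397872186, 9) ≈ -9.3310e+8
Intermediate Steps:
Function('k')(s, g) = Add(Mul(4, g), Mul(g, s)) (Function('k')(s, g) = Add(Mul(g, s), Mul(4, g)) = Add(Mul(4, g), Mul(g, s)))
Function('Z')(S) = Rational(-1, 3)
Function('L')(x) = Pow(Add(Rational(-1, 3), Mul(x, Add(4, x))), 2)
Add(-939, Mul(-1535, Function('L')(26))) = Add(-939, Mul(-1535, Mul(Rational(1, 9), Pow(Add(-1, Mul(3, 26, Add(4, 26))), 2)))) = Add(-939, Mul(-1535, Mul(Rational(1, 9), Pow(Add(-1, Mul(3, 26, 30)), 2)))) = Add(-939, Mul(-1535, Mul(Rational(1, 9), Pow(Add(-1, 2340), 2)))) = Add(-939, Mul(-1535, Mul(Rational(1, 9), Pow(2339, 2)))) = Add(-939, Mul(-1535, Mul(Rational(1, 9), 5470921))) = Add(-939, Mul(-1535, Rational(5470921, 9))) = Add(-939, Rational(-8397863735, 9)) = Rational(-8397872186, 9)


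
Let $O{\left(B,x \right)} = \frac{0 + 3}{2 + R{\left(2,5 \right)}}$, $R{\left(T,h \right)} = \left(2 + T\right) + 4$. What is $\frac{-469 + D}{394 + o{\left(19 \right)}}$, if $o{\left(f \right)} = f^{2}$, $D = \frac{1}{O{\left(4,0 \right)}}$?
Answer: $- \frac{1397}{2265} \approx -0.61678$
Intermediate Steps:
$R{\left(T,h \right)} = 6 + T$
$O{\left(B,x \right)} = \frac{3}{10}$ ($O{\left(B,x \right)} = \frac{0 + 3}{2 + \left(6 + 2\right)} = \frac{3}{2 + 8} = \frac{3}{10}$)
$D = \frac{10}{3}$ ($D = \frac{1}{\frac{3}{10}} = \frac{10}{3} \approx 3.3333$)
$\frac{-469 + D}{394 + o{\left(19 \right)}} = \frac{-469 + \frac{10}{3}}{394 + 19^{2}} = - \frac{1397}{3 \left(394 + 361\right)} = - \frac{1397}{3 \cdot 755} = \left(- \frac{1397}{3}\right) \frac{1}{755} = - \frac{1397}{2265}$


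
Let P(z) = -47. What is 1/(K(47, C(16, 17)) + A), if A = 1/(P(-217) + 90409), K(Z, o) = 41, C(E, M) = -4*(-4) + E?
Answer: 90362/3704843 ≈ 0.024390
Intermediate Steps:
C(E, M) = 16 + E
A = 1/90362 (A = 1/(-47 + 90409) = 1/90362 ≈ 1.1067e-5)
1/(K(47, C(16, 17)) + A) = 1/(41 + 1/90362) = 1/(3704843/90362) = 90362/3704843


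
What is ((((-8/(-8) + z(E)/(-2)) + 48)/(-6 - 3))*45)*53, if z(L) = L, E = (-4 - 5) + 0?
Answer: -28355/2 ≈ -14178.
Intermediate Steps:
E = -9 (E = -9 + 0 = -9)
((((-8/(-8) + z(E)/(-2)) + 48)/(-6 - 3))*45)*53 = ((((-8/(-8) - 9/(-2)) + 48)/(-6 - 3))*45)*53 = ((((-8*(-⅛) - 9*(-½)) + 48)/(-9))*45)*53 = ((((1 + 9/2) + 48)*(-⅑))*45)*53 = (((11/2 + 48)*(-⅑))*45)*53 = (((107/2)*(-⅑))*45)*53 = -107/18*45*53 = -535/2*53 = -28355/2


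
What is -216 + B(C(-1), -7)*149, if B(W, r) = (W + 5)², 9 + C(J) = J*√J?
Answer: 2019 + 1192*I ≈ 2019.0 + 1192.0*I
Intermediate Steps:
C(J) = -9 + J^(3/2) (C(J) = -9 + J*√J = -9 + J^(3/2))
B(W, r) = (5 + W)²
-216 + B(C(-1), -7)*149 = -216 + (5 + (-9 + (-1)^(3/2)))²*149 = -216 + (5 + (-9 - I))²*149 = -216 + (-4 - I)²*149 = -216 + 149*(-4 - I)²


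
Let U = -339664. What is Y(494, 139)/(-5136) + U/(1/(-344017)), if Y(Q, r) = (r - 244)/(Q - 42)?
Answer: 90421481649421347/773824 ≈ 1.1685e+11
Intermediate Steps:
Y(Q, r) = (-244 + r)/(-42 + Q)
Y(494, 139)/(-5136) + U/(1/(-344017)) = ((-244 + 139)/(-42 + 494))/(-5136) - 339664/(1/(-344017)) = (-105/452)*(-1/5136) - 339664/(-1/344017) = ((1/452)*(-105))*(-1/5136) - 339664*(-344017) = -105/452*(-1/5136) + 116850190288 = 35/773824 + 116850190288 = 90421481649421347/773824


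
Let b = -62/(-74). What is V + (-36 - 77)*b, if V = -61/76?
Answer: -268485/2812 ≈ -95.478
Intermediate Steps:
V = -61/76 (V = -61*1/76 = -61/76 ≈ -0.80263)
b = 31/37 (b = -62*(-1/74) = 31/37 ≈ 0.83784)
V + (-36 - 77)*b = -61/76 + (-36 - 77)*(31/37) = -61/76 - 113*31/37 = -61/76 - 3503/37 = -268485/2812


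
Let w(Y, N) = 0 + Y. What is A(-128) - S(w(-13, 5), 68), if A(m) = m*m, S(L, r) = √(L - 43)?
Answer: 16384 - 2*I*√14 ≈ 16384.0 - 7.4833*I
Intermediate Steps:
w(Y, N) = Y
S(L, r) = √(-43 + L)
A(m) = m²
A(-128) - S(w(-13, 5), 68) = (-128)² - √(-43 - 13) = 16384 - √(-56) = 16384 - 2*I*√14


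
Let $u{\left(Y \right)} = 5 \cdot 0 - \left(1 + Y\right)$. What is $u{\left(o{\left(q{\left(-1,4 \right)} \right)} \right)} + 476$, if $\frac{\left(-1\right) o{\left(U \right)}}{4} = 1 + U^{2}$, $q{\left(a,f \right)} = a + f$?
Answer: $515$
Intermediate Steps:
$o{\left(U \right)} = -4 - 4 U^{2}$ ($o{\left(U \right)} = - 4 \left(1 + U^{2}\right) = -4 - 4 U^{2}$)
$u{\left(Y \right)} = -1 - Y$ ($u{\left(Y \right)} = 0 - \left(1 + Y\right) = -1 - Y$)
$u{\left(o{\left(q{\left(-1,4 \right)} \right)} \right)} + 476 = \left(-1 - \left(-4 - 4 \left(-1 + 4\right)^{2}\right)\right) + 476 = \left(-1 - \left(-4 - 4 \cdot 3^{2}\right)\right) + 476 = \left(-1 - \left(-4 - 36\right)\right) + 476 = \left(-1 - -40\right) + 476 = \left(-1 + 40\right) + 476 = 39 + 476 = 515$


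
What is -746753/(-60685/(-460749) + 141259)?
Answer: -49152242571/9297857668 ≈ -5.2864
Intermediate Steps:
-746753/(-60685/(-460749) + 141259) = -746753/(-60685*(-1/460749) + 141259) = -746753/(60685/460749 + 141259) = -746753/65085003676/460749 = -746753*460749/65085003676 = -49152242571/9297857668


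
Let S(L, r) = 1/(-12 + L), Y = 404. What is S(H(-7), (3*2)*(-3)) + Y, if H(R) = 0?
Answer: 4847/12 ≈ 403.92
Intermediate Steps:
S(H(-7), (3*2)*(-3)) + Y = 1/(-12 + 0) + 404 = 1/(-12) + 404 = -1/12 + 404 = 4847/12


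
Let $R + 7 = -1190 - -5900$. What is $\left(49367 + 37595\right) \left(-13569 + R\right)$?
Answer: $-771005092$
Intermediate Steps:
$R = 4703$ ($R = -7 - -4710 = -7 + \left(-1190 + 5900\right) = -7 + 4710 = 4703$)
$\left(49367 + 37595\right) \left(-13569 + R\right) = \left(49367 + 37595\right) \left(-13569 + 4703\right) = 86962 \left(-8866\right) = -771005092$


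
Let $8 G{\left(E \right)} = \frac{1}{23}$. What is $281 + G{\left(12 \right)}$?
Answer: $\frac{51705}{184} \approx 281.01$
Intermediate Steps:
$G{\left(E \right)} = \frac{1}{184}$ ($G{\left(E \right)} = \frac{1}{8 \cdot 23} = \frac{1}{8} \cdot \frac{1}{23} = \frac{1}{184}$)
$281 + G{\left(12 \right)} = 281 + \frac{1}{184} = \frac{51705}{184}$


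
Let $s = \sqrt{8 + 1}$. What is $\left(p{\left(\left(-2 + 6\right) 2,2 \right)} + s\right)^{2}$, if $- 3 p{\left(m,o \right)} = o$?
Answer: $\frac{49}{9} \approx 5.4444$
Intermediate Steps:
$p{\left(m,o \right)} = - \frac{o}{3}$
$s = 3$ ($s = \sqrt{9} = 3$)
$\left(p{\left(\left(-2 + 6\right) 2,2 \right)} + s\right)^{2} = \left(\left(- \frac{1}{3}\right) 2 + 3\right)^{2} = \left(- \frac{2}{3} + 3\right)^{2} = \left(\frac{7}{3}\right)^{2} = \frac{49}{9}$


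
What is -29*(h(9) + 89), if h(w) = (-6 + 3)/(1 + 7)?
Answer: -20561/8 ≈ -2570.1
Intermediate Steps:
h(w) = -3/8
-29*(h(9) + 89) = -29*(-3/8 + 89) = -29*709/8 = -20561/8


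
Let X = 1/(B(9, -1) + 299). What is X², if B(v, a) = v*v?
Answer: 1/144400 ≈ 6.9252e-6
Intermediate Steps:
B(v, a) = v²
X = 1/380 (X = 1/(9² + 299) = 1/(81 + 299) = 1/380 ≈ 0.0026316)
X² = (1/380)² = 1/144400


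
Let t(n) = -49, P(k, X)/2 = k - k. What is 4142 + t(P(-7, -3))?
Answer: 4093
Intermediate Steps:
P(k, X) = 0 (P(k, X) = 2*(k - k) = 2*0 = 0)
4142 + t(P(-7, -3)) = 4142 - 49 = 4093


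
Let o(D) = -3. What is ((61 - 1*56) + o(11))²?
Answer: 4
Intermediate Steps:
((61 - 1*56) + o(11))² = ((61 - 1*56) - 3)² = ((61 - 56) - 3)² = (5 - 3)² = 2² = 4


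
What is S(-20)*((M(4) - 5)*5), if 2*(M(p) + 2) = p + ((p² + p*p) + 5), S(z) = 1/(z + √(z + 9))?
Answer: -450/137 - 45*I*√11/274 ≈ -3.2847 - 0.5447*I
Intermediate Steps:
S(z) = 1/(z + √(9 + z))
M(p) = ½ + p² + p/2 (M(p) = -2 + (p + ((p² + p*p) + 5))/2 = -2 + (p + ((p² + p²) + 5))/2 = -2 + (p + (2*p² + 5))/2 = -2 + (p + (5 + 2*p²))/2 = -2 + (5 + p + 2*p²)/2 = -2 + (5/2 + p² + p/2) = ½ + p² + p/2)
S(-20)*((M(4) - 5)*5) = (((½ + 4² + (½)*4) - 5)*5)/(-20 + √(9 - 20)) = (((½ + 16 + 2) - 5)*5)/(-20 + √(-11)) = ((37/2 - 5)*5)/(-20 + I*√11) = ((27/2)*5)/(-20 + I*√11) = (135/2)/(-20 + I*√11) = 135/(2*(-20 + I*√11))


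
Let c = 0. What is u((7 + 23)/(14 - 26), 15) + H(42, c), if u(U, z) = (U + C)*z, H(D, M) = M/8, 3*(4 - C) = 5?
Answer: -5/2 ≈ -2.5000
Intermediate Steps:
C = 7/3 (C = 4 - ⅓*5 = 4 - 5/3 = 7/3 ≈ 2.3333)
H(D, M) = M/8 (H(D, M) = M*(⅛) = M/8)
u(U, z) = z*(7/3 + U) (u(U, z) = (U + 7/3)*z = (7/3 + U)*z = z*(7/3 + U))
u((7 + 23)/(14 - 26), 15) + H(42, c) = (⅓)*15*(7 + 3*((7 + 23)/(14 - 26))) + (⅛)*0 = (⅓)*15*(7 + 3*(30/(-12))) + 0 = (⅓)*15*(7 + 3*(30*(-1/12))) + 0 = (⅓)*15*(7 + 3*(-5/2)) + 0 = (⅓)*15*(7 - 15/2) + 0 = (⅓)*15*(-½) + 0 = -5/2 + 0 = -5/2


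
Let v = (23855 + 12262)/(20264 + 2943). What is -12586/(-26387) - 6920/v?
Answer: -4237098145718/953019279 ≈ -4446.0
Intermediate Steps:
v = 36117/23207 ≈ 1.5563
-12586/(-26387) - 6920/v = -12586/(-26387) - 6920/36117/23207 = -12586*(-1/26387) - 6920*23207/36117 = 12586/26387 - 160592440/36117 = -4237098145718/953019279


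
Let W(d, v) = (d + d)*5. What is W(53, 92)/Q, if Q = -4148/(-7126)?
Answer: 944195/1037 ≈ 910.51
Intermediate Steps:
W(d, v) = 10*d (W(d, v) = (2*d)*5 = 10*d)
Q = 2074/3563 (Q = -4148*(-1/7126) = 2074/3563 ≈ 0.58209)
W(53, 92)/Q = (10*53)/(2074/3563) = 530*(3563/2074) = 944195/1037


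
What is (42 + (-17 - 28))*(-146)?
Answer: 438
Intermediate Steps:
(42 + (-17 - 28))*(-146) = (42 - 45)*(-146) = -3*(-146) = 438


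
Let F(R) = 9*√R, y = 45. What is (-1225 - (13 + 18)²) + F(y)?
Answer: -2186 + 27*√5 ≈ -2125.6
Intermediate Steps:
(-1225 - (13 + 18)²) + F(y) = (-1225 - (13 + 18)²) + 9*√45 = (-1225 - 1*31²) + 9*(3*√5) = (-1225 - 1*961) + 27*√5 = (-1225 - 961) + 27*√5 = -2186 + 27*√5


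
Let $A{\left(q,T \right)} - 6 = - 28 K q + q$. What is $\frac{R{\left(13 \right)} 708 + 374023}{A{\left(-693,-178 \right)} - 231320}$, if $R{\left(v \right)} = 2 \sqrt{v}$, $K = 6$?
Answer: $- \frac{28771}{8891} - \frac{1416 \sqrt{13}}{115583} \approx -3.2801$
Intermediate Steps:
$A{\left(q,T \right)} = 6 - 167 q$ ($A{\left(q,T \right)} = 6 + \left(\left(-28\right) 6 q + q\right) = 6 + \left(- 168 q + q\right) = 6 - 167 q$)
$\frac{R{\left(13 \right)} 708 + 374023}{A{\left(-693,-178 \right)} - 231320} = \frac{2 \sqrt{13} \cdot 708 + 374023}{\left(6 - -115731\right) - 231320} = \frac{1416 \sqrt{13} + 374023}{\left(6 + 115731\right) - 231320} = \frac{374023 + 1416 \sqrt{13}}{115737 - 231320} = \frac{374023 + 1416 \sqrt{13}}{-115583} = \left(374023 + 1416 \sqrt{13}\right) \left(- \frac{1}{115583}\right) = - \frac{28771}{8891} - \frac{1416 \sqrt{13}}{115583}$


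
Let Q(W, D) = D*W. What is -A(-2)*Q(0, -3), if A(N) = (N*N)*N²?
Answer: 0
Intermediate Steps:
A(N) = N⁴ (A(N) = N²*N² = N⁴)
-A(-2)*Q(0, -3) = -(-2)⁴*(-3*0) = -16*0 = -1*0 = 0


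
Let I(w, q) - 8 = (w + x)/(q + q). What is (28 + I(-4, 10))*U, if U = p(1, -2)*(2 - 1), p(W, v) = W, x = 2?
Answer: 359/10 ≈ 35.900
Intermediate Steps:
I(w, q) = 8 + (2 + w)/(2*q) (I(w, q) = 8 + (w + 2)/(q + q) = 8 + (2 + w)/((2*q)) = 8 + (2 + w)*(1/(2*q)) = 8 + (2 + w)/(2*q))
U = 1 (U = 1*(2 - 1) = 1*1 = 1)
(28 + I(-4, 10))*U = (28 + (1/2)*(2 - 4 + 16*10)/10)*1 = (28 + (1/2)*(1/10)*(2 - 4 + 160))*1 = (28 + (1/2)*(1/10)*158)*1 = (28 + 79/10)*1 = (359/10)*1 = 359/10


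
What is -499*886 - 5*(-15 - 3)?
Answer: -442024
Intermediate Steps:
-499*886 - 5*(-15 - 3) = -442114 - 5*(-18) = -442114 + 90 = -442024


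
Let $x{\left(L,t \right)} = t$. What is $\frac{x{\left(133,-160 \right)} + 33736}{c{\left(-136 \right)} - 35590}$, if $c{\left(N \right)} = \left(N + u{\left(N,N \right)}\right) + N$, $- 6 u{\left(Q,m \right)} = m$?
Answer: $- \frac{50364}{53759} \approx -0.93685$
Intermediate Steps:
$u{\left(Q,m \right)} = - \frac{m}{6}$
$c{\left(N \right)} = \frac{11 N}{6}$ ($c{\left(N \right)} = \left(N - \frac{N}{6}\right) + N = \frac{5 N}{6} + N = \frac{11 N}{6}$)
$\frac{x{\left(133,-160 \right)} + 33736}{c{\left(-136 \right)} - 35590} = \frac{-160 + 33736}{\frac{11}{6} \left(-136\right) - 35590} = \frac{33576}{- \frac{748}{3} - 35590} = \frac{33576}{- \frac{107518}{3}} = 33576 \left(- \frac{3}{107518}\right) = - \frac{50364}{53759}$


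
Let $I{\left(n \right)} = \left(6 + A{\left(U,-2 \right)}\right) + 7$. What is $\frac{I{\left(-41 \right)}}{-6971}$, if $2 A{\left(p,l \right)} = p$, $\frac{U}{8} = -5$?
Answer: $\frac{7}{6971} \approx 0.0010042$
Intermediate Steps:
$U = -40$ ($U = 8 \left(-5\right) = -40$)
$A{\left(p,l \right)} = \frac{p}{2}$
$I{\left(n \right)} = -7$ ($I{\left(n \right)} = \left(6 + \frac{1}{2} \left(-40\right)\right) + 7 = \left(6 - 20\right) + 7 = -14 + 7 = -7$)
$\frac{I{\left(-41 \right)}}{-6971} = - \frac{7}{-6971} = \left(-7\right) \left(- \frac{1}{6971}\right) = \frac{7}{6971}$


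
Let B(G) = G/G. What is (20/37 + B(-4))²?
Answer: 3249/1369 ≈ 2.3733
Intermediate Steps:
B(G) = 1
(20/37 + B(-4))² = (20/37 + 1)² = (57/37)² = 3249/1369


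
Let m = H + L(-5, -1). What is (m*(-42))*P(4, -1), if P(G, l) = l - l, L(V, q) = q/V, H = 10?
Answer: 0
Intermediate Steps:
P(G, l) = 0
m = 51/5 (m = 10 - 1/(-5) = 10 - 1*(-1/5) = 10 + 1/5 = 51/5 ≈ 10.200)
(m*(-42))*P(4, -1) = ((51/5)*(-42))*0 = -2142/5*0 = 0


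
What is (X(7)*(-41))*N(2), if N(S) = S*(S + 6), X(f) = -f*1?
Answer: 4592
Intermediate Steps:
X(f) = -f
N(S) = S*(6 + S)
(X(7)*(-41))*N(2) = (-1*7*(-41))*(2*(6 + 2)) = (-7*(-41))*(2*8) = 287*16 = 4592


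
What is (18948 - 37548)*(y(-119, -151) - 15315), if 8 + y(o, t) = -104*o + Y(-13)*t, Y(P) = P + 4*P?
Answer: -127744800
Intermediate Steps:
Y(P) = 5*P
y(o, t) = -8 - 104*o - 65*t (y(o, t) = -8 + (-104*o + (5*(-13))*t) = -8 + (-104*o - 65*t) = -8 - 104*o - 65*t)
(18948 - 37548)*(y(-119, -151) - 15315) = (18948 - 37548)*((-8 - 104*(-119) - 65*(-151)) - 15315) = -18600*((-8 + 12376 + 9815) - 15315) = -18600*(22183 - 15315) = -18600*6868 = -127744800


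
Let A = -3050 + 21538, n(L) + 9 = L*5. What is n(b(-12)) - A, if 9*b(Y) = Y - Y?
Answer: -18497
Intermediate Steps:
b(Y) = 0 (b(Y) = (Y - Y)/9 = (1/9)*0 = 0)
n(L) = -9 + 5*L (n(L) = -9 + L*5 = -9 + 5*L)
A = 18488
n(b(-12)) - A = (-9 + 5*0) - 1*18488 = (-9 + 0) - 18488 = -9 - 18488 = -18497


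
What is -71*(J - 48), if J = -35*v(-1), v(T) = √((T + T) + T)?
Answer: 3408 + 2485*I*√3 ≈ 3408.0 + 4304.1*I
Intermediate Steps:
v(T) = √3*√T (v(T) = √(2*T + T) = √(3*T) = √3*√T)
J = -35*I*√3 (J = -35*√3*√(-1) = -35*√3*I = -35*I*√3 ≈ -60.622*I)
-71*(J - 48) = -71*(-35*I*√3 - 48) = -71*(-48 - 35*I*√3) = 3408 + 2485*I*√3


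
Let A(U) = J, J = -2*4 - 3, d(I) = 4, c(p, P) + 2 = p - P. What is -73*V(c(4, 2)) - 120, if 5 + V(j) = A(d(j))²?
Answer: -8588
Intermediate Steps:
c(p, P) = -2 + p - P (c(p, P) = -2 + (p - P) = -2 + p - P)
J = -11 (J = -8 - 3 = -11)
A(U) = -11
V(j) = 116 (V(j) = -5 + (-11)² = -5 + 121 = 116)
-73*V(c(4, 2)) - 120 = -73*116 - 120 = -8468 - 120 = -8588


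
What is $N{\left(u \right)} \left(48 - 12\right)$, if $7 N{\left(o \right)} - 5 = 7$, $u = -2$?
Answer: $\frac{432}{7} \approx 61.714$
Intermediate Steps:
$N{\left(o \right)} = \frac{12}{7}$ ($N{\left(o \right)} = \frac{5}{7} + \frac{1}{7} \cdot 7 = \frac{5}{7} + 1 = \frac{12}{7}$)
$N{\left(u \right)} \left(48 - 12\right) = \frac{12 \left(48 - 12\right)}{7} = \frac{12}{7} \cdot 36 = \frac{432}{7}$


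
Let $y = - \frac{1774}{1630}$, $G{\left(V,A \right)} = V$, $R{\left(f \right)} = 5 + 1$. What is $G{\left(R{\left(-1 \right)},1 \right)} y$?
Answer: $- \frac{5322}{815} \approx -6.5301$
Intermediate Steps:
$R{\left(f \right)} = 6$
$y = - \frac{887}{815}$ ($y = \left(-1774\right) \frac{1}{1630} = - \frac{887}{815} \approx -1.0883$)
$G{\left(R{\left(-1 \right)},1 \right)} y = 6 \left(- \frac{887}{815}\right) = - \frac{5322}{815}$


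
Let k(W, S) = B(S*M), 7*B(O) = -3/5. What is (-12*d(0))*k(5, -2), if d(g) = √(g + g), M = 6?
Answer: 0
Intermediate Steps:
d(g) = √2*√g (d(g) = √(2*g) = √2*√g)
B(O) = -3/35 (B(O) = (-3/5)/7 = (-3*⅕)/7 = (⅐)*(-⅗) = -3/35)
k(W, S) = -3/35
(-12*d(0))*k(5, -2) = -12*√2*√0*(-3/35) = -12*√2*0*(-3/35) = -12*0*(-3/35) = 0*(-3/35) = 0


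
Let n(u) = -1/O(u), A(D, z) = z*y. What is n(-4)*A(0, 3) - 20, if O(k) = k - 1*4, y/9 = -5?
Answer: -295/8 ≈ -36.875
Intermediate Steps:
y = -45 (y = 9*(-5) = -45)
O(k) = -4 + k (O(k) = k - 4 = -4 + k)
A(D, z) = -45*z (A(D, z) = z*(-45) = -45*z)
n(u) = -1/(-4 + u)
n(-4)*A(0, 3) - 20 = (-1/(-4 - 4))*(-45*3) - 20 = -1/(-8)*(-135) - 20 = -1*(-⅛)*(-135) - 20 = (⅛)*(-135) - 20 = -135/8 - 20 = -295/8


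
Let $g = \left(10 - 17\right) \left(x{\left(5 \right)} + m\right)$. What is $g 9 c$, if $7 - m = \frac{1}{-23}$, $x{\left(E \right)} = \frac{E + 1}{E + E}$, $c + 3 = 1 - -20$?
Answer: $- \frac{996786}{115} \approx -8667.7$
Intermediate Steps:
$c = 18$ ($c = -3 + \left(1 - -20\right) = -3 + \left(1 + 20\right) = -3 + 21 = 18$)
$x{\left(E \right)} = \frac{1 + E}{2 E}$
$m = \frac{162}{23}$ ($m = 7 - \frac{1}{-23} = 7 - - \frac{1}{23} = 7 + \frac{1}{23} = \frac{162}{23} \approx 7.0435$)
$g = - \frac{6153}{115}$ ($g = \left(10 - 17\right) \left(\frac{1 + 5}{2 \cdot 5} + \frac{162}{23}\right) = - 7 \left(\frac{1}{2} \cdot \frac{1}{5} \cdot 6 + \frac{162}{23}\right) = - 7 \left(\frac{3}{5} + \frac{162}{23}\right) = \left(-7\right) \frac{879}{115} = - \frac{6153}{115} \approx -53.504$)
$g 9 c = \left(- \frac{6153}{115}\right) 9 \cdot 18 = \left(- \frac{55377}{115}\right) 18 = - \frac{996786}{115}$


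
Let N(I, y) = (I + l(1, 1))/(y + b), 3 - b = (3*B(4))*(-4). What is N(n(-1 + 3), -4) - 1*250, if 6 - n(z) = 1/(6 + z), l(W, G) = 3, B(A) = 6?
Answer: -1999/8 ≈ -249.88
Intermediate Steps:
b = 75 (b = 3 - 3*6*(-4) = 3 - 18*(-4) = 3 - 1*(-72) = 3 + 72 = 75)
n(z) = 6 - 1/(6 + z)
N(I, y) = (3 + I)/(75 + y) (N(I, y) = (I + 3)/(y + 75) = (3 + I)/(75 + y))
N(n(-1 + 3), -4) - 1*250 = (3 + (35 + 6*(-1 + 3))/(6 + (-1 + 3)))/(75 - 4) - 1*250 = (3 + (35 + 6*2)/(6 + 2))/71 - 250 = (3 + (35 + 12)/8)/71 - 250 = (3 + (1/8)*47)/71 - 250 = (3 + 47/8)/71 - 250 = (1/71)*(71/8) - 250 = 1/8 - 250 = -1999/8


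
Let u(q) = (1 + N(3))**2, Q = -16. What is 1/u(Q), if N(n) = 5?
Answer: 1/36 ≈ 0.027778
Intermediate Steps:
u(q) = 36 (u(q) = (1 + 5)**2 = 6**2 = 36)
1/u(Q) = 1/36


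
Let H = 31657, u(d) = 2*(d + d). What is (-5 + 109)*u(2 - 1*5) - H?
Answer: -32905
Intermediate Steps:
u(d) = 4*d (u(d) = 2*(2*d) = 4*d)
(-5 + 109)*u(2 - 1*5) - H = (-5 + 109)*(4*(2 - 1*5)) - 1*31657 = 104*(4*(2 - 5)) - 31657 = 104*(4*(-3)) - 31657 = 104*(-12) - 31657 = -1248 - 31657 = -32905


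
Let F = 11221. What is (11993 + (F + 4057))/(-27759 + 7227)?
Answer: -27271/20532 ≈ -1.3282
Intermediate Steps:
(11993 + (F + 4057))/(-27759 + 7227) = (11993 + (11221 + 4057))/(-27759 + 7227) = (11993 + 15278)/(-20532) = 27271*(-1/20532) = -27271/20532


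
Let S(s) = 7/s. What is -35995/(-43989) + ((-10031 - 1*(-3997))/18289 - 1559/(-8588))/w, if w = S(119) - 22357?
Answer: 2148765398095695653/2625955671227466864 ≈ 0.81828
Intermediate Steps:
w = -380068/17 (w = 7/119 - 22357 = 7*(1/119) - 22357 = 1/17 - 22357 = -380068/17 ≈ -22357.)
-35995/(-43989) + ((-10031 - 1*(-3997))/18289 - 1559/(-8588))/w = -35995/(-43989) + ((-10031 - 1*(-3997))/18289 - 1559/(-8588))/(-380068/17) = -35995*(-1/43989) + ((-10031 + 3997)*(1/18289) - 1559*(-1/8588))*(-17/380068) = 35995/43989 + (-6034*1/18289 + 1559/8588)*(-17/380068) = 35995/43989 + (-6034/18289 + 1559/8588)*(-17/380068) = 35995/43989 - 23307441/157065932*(-17/380068) = 35995/43989 + 396226497/59695734643376 = 2148765398095695653/2625955671227466864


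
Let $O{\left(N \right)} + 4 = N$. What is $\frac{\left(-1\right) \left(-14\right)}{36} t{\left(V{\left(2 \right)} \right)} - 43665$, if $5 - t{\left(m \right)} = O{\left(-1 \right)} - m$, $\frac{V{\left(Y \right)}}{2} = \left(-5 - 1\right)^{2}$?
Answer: $- \frac{392698}{9} \approx -43633.0$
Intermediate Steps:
$O{\left(N \right)} = -4 + N$
$V{\left(Y \right)} = 72$ ($V{\left(Y \right)} = 2 \left(-5 - 1\right)^{2} = 2 \left(-6\right)^{2} = 2 \cdot 36 = 72$)
$t{\left(m \right)} = 10 + m$ ($t{\left(m \right)} = 5 - \left(\left(-4 - 1\right) - m\right) = 5 - \left(-5 - m\right) = 5 + \left(5 + m\right) = 10 + m$)
$\frac{\left(-1\right) \left(-14\right)}{36} t{\left(V{\left(2 \right)} \right)} - 43665 = \frac{\left(-1\right) \left(-14\right)}{36} \left(10 + 72\right) - 43665 = 14 \cdot \frac{1}{36} \cdot 82 - 43665 = \frac{7}{18} \cdot 82 - 43665 = \frac{287}{9} - 43665 = - \frac{392698}{9}$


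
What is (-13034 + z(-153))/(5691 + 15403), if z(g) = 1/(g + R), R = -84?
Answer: -3089059/4999278 ≈ -0.61790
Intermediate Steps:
z(g) = 1/(-84 + g) (z(g) = 1/(g - 84) = 1/(-84 + g))
(-13034 + z(-153))/(5691 + 15403) = (-13034 + 1/(-84 - 153))/(5691 + 15403) = (-13034 + 1/(-237))/21094 = (-13034 - 1/237)*(1/21094) = -3089059/237*1/21094 = -3089059/4999278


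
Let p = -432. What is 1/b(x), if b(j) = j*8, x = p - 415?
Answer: -1/6776 ≈ -0.00014758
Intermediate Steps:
x = -847 (x = -432 - 415 = -847)
b(j) = 8*j
1/b(x) = 1/(8*(-847)) = 1/(-6776) = -1/6776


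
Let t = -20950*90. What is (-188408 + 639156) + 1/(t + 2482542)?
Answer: 269115487417/597042 ≈ 4.5075e+5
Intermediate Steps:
t = -1885500
(-188408 + 639156) + 1/(t + 2482542) = (-188408 + 639156) + 1/(-1885500 + 2482542) = 450748 + 1/597042 = 269115487417/597042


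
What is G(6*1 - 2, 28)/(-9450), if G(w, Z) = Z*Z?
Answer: -56/675 ≈ -0.082963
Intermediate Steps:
G(w, Z) = Z**2
G(6*1 - 2, 28)/(-9450) = 28**2/(-9450) = 784*(-1/9450) = -56/675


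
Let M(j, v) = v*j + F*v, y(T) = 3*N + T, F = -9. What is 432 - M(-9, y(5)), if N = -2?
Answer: 414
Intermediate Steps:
y(T) = -6 + T (y(T) = 3*(-2) + T = -6 + T)
M(j, v) = -9*v + j*v (M(j, v) = v*j - 9*v = j*v - 9*v = -9*v + j*v)
432 - M(-9, y(5)) = 432 - (-6 + 5)*(-9 - 9) = 432 - (-1)*(-18) = 432 - 1*18 = 432 - 18 = 414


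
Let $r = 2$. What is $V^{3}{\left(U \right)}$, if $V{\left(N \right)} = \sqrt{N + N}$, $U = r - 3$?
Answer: $- 2 i \sqrt{2} \approx - 2.8284 i$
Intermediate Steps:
$U = -1$ ($U = 2 - 3 = -1$)
$V{\left(N \right)} = \sqrt{2} \sqrt{N}$ ($V{\left(N \right)} = \sqrt{2 N} = \sqrt{2} \sqrt{N}$)
$V^{3}{\left(U \right)} = \left(\sqrt{2} \sqrt{-1}\right)^{3} = \left(\sqrt{2} i\right)^{3} = \left(i \sqrt{2}\right)^{3} = - 2 i \sqrt{2}$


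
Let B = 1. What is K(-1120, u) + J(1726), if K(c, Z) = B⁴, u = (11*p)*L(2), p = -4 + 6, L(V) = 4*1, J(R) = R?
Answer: 1727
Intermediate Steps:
L(V) = 4
p = 2
u = 88 (u = (11*2)*4 = 22*4 = 88)
K(c, Z) = 1 (K(c, Z) = 1⁴ = 1)
K(-1120, u) + J(1726) = 1 + 1726 = 1727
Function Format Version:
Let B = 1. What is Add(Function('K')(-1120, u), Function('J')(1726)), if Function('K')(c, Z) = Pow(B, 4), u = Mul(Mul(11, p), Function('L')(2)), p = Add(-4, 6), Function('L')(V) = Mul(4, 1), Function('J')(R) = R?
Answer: 1727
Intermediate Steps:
Function('L')(V) = 4
p = 2
u = 88 (u = Mul(Mul(11, 2), 4) = Mul(22, 4) = 88)
Function('K')(c, Z) = 1 (Function('K')(c, Z) = Pow(1, 4) = 1)
Add(Function('K')(-1120, u), Function('J')(1726)) = Add(1, 1726) = 1727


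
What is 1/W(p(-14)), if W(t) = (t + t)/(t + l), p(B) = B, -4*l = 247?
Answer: 303/112 ≈ 2.7054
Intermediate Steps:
l = -247/4 (l = -1/4*247 = -247/4 ≈ -61.750)
W(t) = 2*t/(-247/4 + t) (W(t) = (t + t)/(t - 247/4) = (2*t)/(-247/4 + t) = 2*t/(-247/4 + t))
1/W(p(-14)) = 1/(8*(-14)/(-247 + 4*(-14))) = 1/(8*(-14)/(-247 - 56)) = 1/(8*(-14)/(-303)) = 1/(8*(-14)*(-1/303)) = 1/(112/303) = 303/112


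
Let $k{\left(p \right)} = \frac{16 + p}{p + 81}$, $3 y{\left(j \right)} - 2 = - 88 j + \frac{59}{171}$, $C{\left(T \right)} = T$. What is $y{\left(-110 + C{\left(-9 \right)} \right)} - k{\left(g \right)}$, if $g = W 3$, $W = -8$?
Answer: $\frac{1791185}{513} \approx 3491.6$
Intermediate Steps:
$g = -24$ ($g = \left(-8\right) 3 = -24$)
$y{\left(j \right)} = \frac{401}{513} - \frac{88 j}{3}$ ($y{\left(j \right)} = \frac{2}{3} + \frac{- 88 j + \frac{59}{171}}{3} = \frac{2}{3} + \frac{\frac{59}{171} - 88 j}{3} = \frac{2}{3} - \left(- \frac{59}{513} + \frac{88 j}{3}\right) = \frac{401}{513} - \frac{88 j}{3}$)
$k{\left(p \right)} = \frac{16 + p}{81 + p}$
$y{\left(-110 + C{\left(-9 \right)} \right)} - k{\left(g \right)} = \left(\frac{401}{513} - \frac{88 \left(-110 - 9\right)}{3}\right) - \frac{16 - 24}{81 - 24} = \left(\frac{401}{513} - - \frac{10472}{3}\right) - \frac{1}{57} \left(-8\right) = \left(\frac{401}{513} + \frac{10472}{3}\right) - \frac{1}{57} \left(-8\right) = \frac{1791113}{513} - - \frac{8}{57} = \frac{1791113}{513} + \frac{8}{57} = \frac{1791185}{513}$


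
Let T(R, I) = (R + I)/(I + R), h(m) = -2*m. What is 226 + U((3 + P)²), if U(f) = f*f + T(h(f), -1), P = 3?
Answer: 1523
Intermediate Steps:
T(R, I) = 1 (T(R, I) = (I + R)/(I + R) = 1)
U(f) = 1 + f² (U(f) = f*f + 1 = f² + 1 = 1 + f²)
226 + U((3 + P)²) = 226 + (1 + ((3 + 3)²)²) = 226 + (1 + (6²)²) = 226 + (1 + 36²) = 226 + (1 + 1296) = 226 + 1297 = 1523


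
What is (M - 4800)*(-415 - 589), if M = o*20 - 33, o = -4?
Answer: 4932652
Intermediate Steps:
M = -113 (M = -4*20 - 33 = -80 - 33 = -113)
(M - 4800)*(-415 - 589) = (-113 - 4800)*(-415 - 589) = -4913*(-1004) = 4932652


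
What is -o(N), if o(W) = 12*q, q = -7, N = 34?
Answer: 84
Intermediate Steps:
o(W) = -84 (o(W) = 12*(-7) = -84)
-o(N) = -1*(-84) = 84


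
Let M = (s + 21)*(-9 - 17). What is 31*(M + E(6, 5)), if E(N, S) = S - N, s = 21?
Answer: -33883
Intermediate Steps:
M = -1092 (M = (21 + 21)*(-9 - 17) = 42*(-26) = -1092)
31*(M + E(6, 5)) = 31*(-1092 + (5 - 1*6)) = 31*(-1092 + (5 - 6)) = 31*(-1092 - 1) = 31*(-1093) = -33883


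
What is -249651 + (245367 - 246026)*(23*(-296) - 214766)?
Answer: 145767615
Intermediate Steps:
-249651 + (245367 - 246026)*(23*(-296) - 214766) = -249651 - 659*(-6808 - 214766) = -249651 - 659*(-221574) = -249651 + 146017266 = 145767615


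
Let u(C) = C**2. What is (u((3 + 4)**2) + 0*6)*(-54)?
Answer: -129654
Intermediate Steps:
(u((3 + 4)**2) + 0*6)*(-54) = (((3 + 4)**2)**2 + 0*6)*(-54) = ((7**2)**2 + 0)*(-54) = (49**2 + 0)*(-54) = (2401 + 0)*(-54) = 2401*(-54) = -129654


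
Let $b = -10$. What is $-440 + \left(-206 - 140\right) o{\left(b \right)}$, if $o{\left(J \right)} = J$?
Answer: $3020$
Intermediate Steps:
$-440 + \left(-206 - 140\right) o{\left(b \right)} = -440 + \left(-206 - 140\right) \left(-10\right) = -440 - -3460 = -440 + 3460 = 3020$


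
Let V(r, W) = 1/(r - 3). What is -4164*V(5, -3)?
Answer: -2082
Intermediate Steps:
V(r, W) = 1/(-3 + r)
-4164*V(5, -3) = -4164/(-3 + 5) = -4164/2 = -4164*½ = -2082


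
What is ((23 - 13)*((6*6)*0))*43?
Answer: 0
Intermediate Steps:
((23 - 13)*((6*6)*0))*43 = (10*(36*0))*43 = (10*0)*43 = 0*43 = 0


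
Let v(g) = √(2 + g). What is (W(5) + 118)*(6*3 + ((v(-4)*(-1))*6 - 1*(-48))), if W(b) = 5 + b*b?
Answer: 9768 - 888*I*√2 ≈ 9768.0 - 1255.8*I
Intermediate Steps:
W(b) = 5 + b²
(W(5) + 118)*(6*3 + ((v(-4)*(-1))*6 - 1*(-48))) = ((5 + 5²) + 118)*(6*3 + ((√(2 - 4)*(-1))*6 - 1*(-48))) = ((5 + 25) + 118)*(18 + ((√(-2)*(-1))*6 + 48)) = (30 + 118)*(18 + (((I*√2)*(-1))*6 + 48)) = 148*(18 + (-I*√2*6 + 48)) = 148*(18 + (-6*I*√2 + 48)) = 148*(18 + (48 - 6*I*√2)) = 148*(66 - 6*I*√2) = 9768 - 888*I*√2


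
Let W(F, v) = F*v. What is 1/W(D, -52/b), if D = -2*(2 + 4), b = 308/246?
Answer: 77/38376 ≈ 0.0020065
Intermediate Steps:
b = 154/123 (b = 308*(1/246) = 154/123 ≈ 1.2520)
D = -12 (D = -2*6 = -12)
1/W(D, -52/b) = 1/(-(-624)/154/123) = 1/(-(-624)*123/154) = 1/(-12*(-3198/77)) = 1/(38376/77) = 77/38376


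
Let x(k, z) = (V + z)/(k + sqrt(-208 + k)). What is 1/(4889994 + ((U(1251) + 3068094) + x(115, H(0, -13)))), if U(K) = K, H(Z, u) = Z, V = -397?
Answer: 106002431147/843708920939667397 - 397*I*sqrt(93)/843708920939667397 ≈ 1.2564e-7 - 4.5377e-15*I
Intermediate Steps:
x(k, z) = (-397 + z)/(k + sqrt(-208 + k))
1/(4889994 + ((U(1251) + 3068094) + x(115, H(0, -13)))) = 1/(4889994 + ((1251 + 3068094) + (-397 + 0)/(115 + sqrt(-208 + 115)))) = 1/(4889994 + (3069345 - 397/(115 + sqrt(-93)))) = 1/(4889994 + (3069345 - 397/(115 + I*sqrt(93)))) = 1/(7959339 - 397/(115 + I*sqrt(93)))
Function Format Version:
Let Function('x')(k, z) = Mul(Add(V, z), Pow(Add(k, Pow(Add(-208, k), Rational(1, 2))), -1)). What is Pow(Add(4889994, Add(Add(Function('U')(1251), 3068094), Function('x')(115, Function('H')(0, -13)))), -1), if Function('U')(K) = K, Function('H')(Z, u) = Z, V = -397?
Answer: Add(Rational(106002431147, 843708920939667397), Mul(Rational(-397, 843708920939667397), I, Pow(93, Rational(1, 2)))) ≈ Add(1.2564e-7, Mul(-4.5377e-15, I))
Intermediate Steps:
Function('x')(k, z) = Mul(Pow(Add(k, Pow(Add(-208, k), Rational(1, 2))), -1), Add(-397, z)) (Function('x')(k, z) = Mul(Add(-397, z), Pow(Add(k, Pow(Add(-208, k), Rational(1, 2))), -1)) = Mul(Pow(Add(k, Pow(Add(-208, k), Rational(1, 2))), -1), Add(-397, z)))
Pow(Add(4889994, Add(Add(Function('U')(1251), 3068094), Function('x')(115, Function('H')(0, -13)))), -1) = Pow(Add(4889994, Add(Add(1251, 3068094), Mul(Pow(Add(115, Pow(Add(-208, 115), Rational(1, 2))), -1), Add(-397, 0)))), -1) = Pow(Add(4889994, Add(3069345, Mul(Pow(Add(115, Pow(-93, Rational(1, 2))), -1), -397))), -1) = Pow(Add(4889994, Add(3069345, Mul(Pow(Add(115, Mul(I, Pow(93, Rational(1, 2)))), -1), -397))), -1) = Pow(Add(4889994, Add(3069345, Mul(-397, Pow(Add(115, Mul(I, Pow(93, Rational(1, 2)))), -1)))), -1) = Pow(Add(7959339, Mul(-397, Pow(Add(115, Mul(I, Pow(93, Rational(1, 2)))), -1))), -1)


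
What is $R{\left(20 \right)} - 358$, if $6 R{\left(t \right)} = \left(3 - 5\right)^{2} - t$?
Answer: $- \frac{1082}{3} \approx -360.67$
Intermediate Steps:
$R{\left(t \right)} = \frac{2}{3} - \frac{t}{6}$ ($R{\left(t \right)} = \frac{\left(3 - 5\right)^{2} - t}{6} = \frac{\left(-2\right)^{2} - t}{6} = \frac{4 - t}{6} = \frac{2}{3} - \frac{t}{6}$)
$R{\left(20 \right)} - 358 = \left(\frac{2}{3} - \frac{10}{3}\right) - 358 = - \frac{8}{3} - 358 = - \frac{1082}{3}$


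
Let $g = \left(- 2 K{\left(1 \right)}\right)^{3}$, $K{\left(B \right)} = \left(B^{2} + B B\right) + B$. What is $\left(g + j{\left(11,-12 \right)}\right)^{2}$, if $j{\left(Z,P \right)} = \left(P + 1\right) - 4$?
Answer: $53361$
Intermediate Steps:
$K{\left(B \right)} = B + 2 B^{2}$ ($K{\left(B \right)} = \left(B^{2} + B^{2}\right) + B = 2 B^{2} + B = B + 2 B^{2}$)
$j{\left(Z,P \right)} = -3 + P$ ($j{\left(Z,P \right)} = \left(1 + P\right) - 4 = -3 + P$)
$g = -216$ ($g = \left(- 2 \cdot 1 \left(1 + 2 \cdot 1\right)\right)^{3} = \left(- 2 \cdot 1 \left(1 + 2\right)\right)^{3} = \left(- 2 \cdot 1 \cdot 3\right)^{3} = \left(\left(-2\right) 3\right)^{3} = \left(-6\right)^{3} = -216$)
$\left(g + j{\left(11,-12 \right)}\right)^{2} = \left(-216 - 15\right)^{2} = \left(-231\right)^{2} = 53361$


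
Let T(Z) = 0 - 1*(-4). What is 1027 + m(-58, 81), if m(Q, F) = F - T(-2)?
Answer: 1104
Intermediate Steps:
T(Z) = 4 (T(Z) = 0 + 4 = 4)
m(Q, F) = -4 + F (m(Q, F) = F - 1*4 = F - 4 = -4 + F)
1027 + m(-58, 81) = 1027 + (-4 + 81) = 1027 + 77 = 1104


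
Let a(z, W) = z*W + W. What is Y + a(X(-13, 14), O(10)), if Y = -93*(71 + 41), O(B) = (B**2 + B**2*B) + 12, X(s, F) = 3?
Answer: -5968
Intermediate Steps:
O(B) = 12 + B**2 + B**3 (O(B) = (B**2 + B**3) + 12 = 12 + B**2 + B**3)
Y = -10416 (Y = -93*112 = -10416)
a(z, W) = W + W*z (a(z, W) = W*z + W = W + W*z)
Y + a(X(-13, 14), O(10)) = -10416 + (12 + 10**2 + 10**3)*(1 + 3) = -10416 + (12 + 100 + 1000)*4 = -10416 + 1112*4 = -10416 + 4448 = -5968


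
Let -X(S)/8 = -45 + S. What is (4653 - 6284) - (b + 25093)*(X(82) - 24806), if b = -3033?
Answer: 553748489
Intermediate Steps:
X(S) = 360 - 8*S (X(S) = -8*(-45 + S) = 360 - 8*S)
(4653 - 6284) - (b + 25093)*(X(82) - 24806) = (4653 - 6284) - (-3033 + 25093)*((360 - 8*82) - 24806) = -1631 - 22060*((360 - 656) - 24806) = -1631 - 22060*(-296 - 24806) = -1631 - 22060*(-25102) = -1631 - 1*(-553750120) = -1631 + 553750120 = 553748489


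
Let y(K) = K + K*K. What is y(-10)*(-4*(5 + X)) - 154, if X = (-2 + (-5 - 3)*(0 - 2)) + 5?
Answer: -8794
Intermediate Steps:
X = 19 (X = (-2 - 8*(-2)) + 5 = (-2 + 16) + 5 = 14 + 5 = 19)
y(K) = K + K**2
y(-10)*(-4*(5 + X)) - 154 = (-10*(1 - 10))*(-4*(5 + 19)) - 154 = (-10*(-9))*(-4*24) - 154 = 90*(-96) - 154 = -8640 - 154 = -8794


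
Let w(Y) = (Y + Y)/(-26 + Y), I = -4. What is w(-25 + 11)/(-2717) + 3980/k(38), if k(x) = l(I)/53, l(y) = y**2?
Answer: 716404961/54340 ≈ 13184.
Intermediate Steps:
w(Y) = 2*Y/(-26 + Y) (w(Y) = (2*Y)/(-26 + Y) = 2*Y/(-26 + Y))
k(x) = 16/53 (k(x) = (-4)**2/53 = 16*(1/53) = 16/53)
w(-25 + 11)/(-2717) + 3980/k(38) = (2*(-25 + 11)/(-26 + (-25 + 11)))/(-2717) + 3980/(16/53) = (2*(-14)/(-26 - 14))*(-1/2717) + 3980*(53/16) = (2*(-14)/(-40))*(-1/2717) + 52735/4 = (2*(-14)*(-1/40))*(-1/2717) + 52735/4 = (7/10)*(-1/2717) + 52735/4 = -7/27170 + 52735/4 = 716404961/54340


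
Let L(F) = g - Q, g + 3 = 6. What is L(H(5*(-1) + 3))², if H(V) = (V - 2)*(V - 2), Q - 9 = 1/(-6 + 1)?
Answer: 841/25 ≈ 33.640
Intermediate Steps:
g = 3 (g = -3 + 6 = 3)
Q = 44/5 (Q = 9 + 1/(-6 + 1) = 9 + 1/(-5) = 9 - ⅕ = 44/5 ≈ 8.8000)
H(V) = (-2 + V)² (H(V) = (-2 + V)*(-2 + V) = (-2 + V)²)
L(F) = -29/5 (L(F) = 3 - 1*44/5 = 3 - 44/5 = -29/5)
L(H(5*(-1) + 3))² = (-29/5)² = 841/25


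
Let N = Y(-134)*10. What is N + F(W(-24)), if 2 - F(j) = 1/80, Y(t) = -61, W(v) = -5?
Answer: -48641/80 ≈ -608.01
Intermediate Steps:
F(j) = 159/80 (F(j) = 2 - 1/80 = 159/80)
N = -610 (N = -61*10 = -610)
N + F(W(-24)) = -610 + 159/80 = -48641/80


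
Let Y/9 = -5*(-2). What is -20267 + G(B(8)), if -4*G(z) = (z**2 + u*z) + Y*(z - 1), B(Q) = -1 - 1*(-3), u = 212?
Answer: -40793/2 ≈ -20397.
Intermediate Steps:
Y = 90 (Y = 9*(-5*(-2)) = 9*10 = 90)
B(Q) = 2 (B(Q) = -1 + 3 = 2)
G(z) = 45/2 - 151*z/2 - z**2/4 (G(z) = -((z**2 + 212*z) + 90*(z - 1))/4 = -((z**2 + 212*z) + 90*(-1 + z))/4 = -((z**2 + 212*z) + (-90 + 90*z))/4 = -(-90 + z**2 + 302*z)/4 = 45/2 - 151*z/2 - z**2/4)
-20267 + G(B(8)) = -20267 + (45/2 - 151/2*2 - 1/4*2**2) = -20267 + (45/2 - 151 - 1/4*4) = -20267 + (45/2 - 151 - 1) = -20267 - 259/2 = -40793/2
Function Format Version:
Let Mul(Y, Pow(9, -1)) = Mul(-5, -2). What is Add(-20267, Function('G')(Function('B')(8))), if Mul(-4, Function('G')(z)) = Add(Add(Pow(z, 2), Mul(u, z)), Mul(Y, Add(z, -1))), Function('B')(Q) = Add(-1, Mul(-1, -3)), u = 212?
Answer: Rational(-40793, 2) ≈ -20397.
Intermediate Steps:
Y = 90 (Y = Mul(9, Mul(-5, -2)) = Mul(9, 10) = 90)
Function('B')(Q) = 2 (Function('B')(Q) = Add(-1, 3) = 2)
Function('G')(z) = Add(Rational(45, 2), Mul(Rational(-151, 2), z), Mul(Rational(-1, 4), Pow(z, 2))) (Function('G')(z) = Mul(Rational(-1, 4), Add(Add(Pow(z, 2), Mul(212, z)), Mul(90, Add(z, -1)))) = Mul(Rational(-1, 4), Add(Add(Pow(z, 2), Mul(212, z)), Mul(90, Add(-1, z)))) = Mul(Rational(-1, 4), Add(Add(Pow(z, 2), Mul(212, z)), Add(-90, Mul(90, z)))) = Mul(Rational(-1, 4), Add(-90, Pow(z, 2), Mul(302, z))) = Add(Rational(45, 2), Mul(Rational(-151, 2), z), Mul(Rational(-1, 4), Pow(z, 2))))
Add(-20267, Function('G')(Function('B')(8))) = Add(-20267, Add(Rational(45, 2), Mul(Rational(-151, 2), 2), Mul(Rational(-1, 4), Pow(2, 2)))) = Add(-20267, Add(Rational(45, 2), -151, Mul(Rational(-1, 4), 4))) = Add(-20267, Add(Rational(45, 2), -151, -1)) = Add(-20267, Rational(-259, 2)) = Rational(-40793, 2)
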